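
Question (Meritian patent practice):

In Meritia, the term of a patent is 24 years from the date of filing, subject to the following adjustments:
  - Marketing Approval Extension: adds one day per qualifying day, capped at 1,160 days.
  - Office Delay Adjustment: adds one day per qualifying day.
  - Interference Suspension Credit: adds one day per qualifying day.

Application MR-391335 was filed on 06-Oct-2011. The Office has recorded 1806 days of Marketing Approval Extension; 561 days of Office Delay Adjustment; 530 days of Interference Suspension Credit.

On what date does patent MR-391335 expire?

December 4, 2041

Base term: filing date + 24 years → 6 October 2035.
Marketing Approval Extension: 1806 days claimed exceeds the 1160-day cap, so +1160 days → 9 December 2038.
Office Delay Adjustment: +561 days → 22 June 2040.
Interference Suspension Credit: +530 days → 4 December 2041.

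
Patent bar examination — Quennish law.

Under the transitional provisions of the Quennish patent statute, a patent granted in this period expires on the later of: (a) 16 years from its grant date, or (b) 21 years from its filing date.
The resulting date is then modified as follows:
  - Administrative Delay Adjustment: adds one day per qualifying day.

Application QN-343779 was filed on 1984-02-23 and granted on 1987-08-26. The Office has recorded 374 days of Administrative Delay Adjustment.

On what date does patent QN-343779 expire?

(a) grant + 16 years → 26 August 2003.
(b) filing + 21 years → 23 February 2005.
Later of the two: 23 February 2005.
Administrative Delay Adjustment: +374 days → 4 March 2006.

2006-03-04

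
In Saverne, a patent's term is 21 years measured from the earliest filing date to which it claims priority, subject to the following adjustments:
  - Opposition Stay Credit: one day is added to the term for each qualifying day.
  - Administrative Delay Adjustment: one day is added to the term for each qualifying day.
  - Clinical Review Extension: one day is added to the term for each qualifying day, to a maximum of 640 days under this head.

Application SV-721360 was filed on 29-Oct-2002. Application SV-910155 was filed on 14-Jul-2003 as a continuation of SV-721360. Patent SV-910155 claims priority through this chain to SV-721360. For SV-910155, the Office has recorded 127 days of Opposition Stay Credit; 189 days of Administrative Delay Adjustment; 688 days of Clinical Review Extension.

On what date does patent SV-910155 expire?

Earliest priority filing: 29 October 2002.
Base term: 29 October 2002 + 21 years → 29 October 2023.
Opposition Stay Credit: +127 days → 4 March 2024.
Administrative Delay Adjustment: +189 days → 9 September 2024.
Clinical Review Extension: 688 days claimed exceeds the 640-day cap, so +640 days → 11 June 2026.

June 11, 2026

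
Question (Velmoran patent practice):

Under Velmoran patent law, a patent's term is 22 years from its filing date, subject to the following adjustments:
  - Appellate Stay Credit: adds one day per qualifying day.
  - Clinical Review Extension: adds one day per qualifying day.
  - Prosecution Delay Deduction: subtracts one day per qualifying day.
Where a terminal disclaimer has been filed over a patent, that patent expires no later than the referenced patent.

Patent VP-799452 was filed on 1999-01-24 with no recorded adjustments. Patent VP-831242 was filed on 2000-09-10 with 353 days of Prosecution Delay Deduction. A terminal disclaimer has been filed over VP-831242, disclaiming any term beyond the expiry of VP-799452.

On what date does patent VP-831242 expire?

Natural term of VP-831242:
  Base: filing + 22 years → 10 September 2022.
  Prosecution Delay Deduction: −353 days → 22 September 2021.
Expiry of referenced patent VP-799452:
  Base: filing + 22 years → 24 January 2021.
Terminal disclaimer: VP-831242 expires on the earlier of 22 September 2021 and 24 January 2021.

January 24, 2021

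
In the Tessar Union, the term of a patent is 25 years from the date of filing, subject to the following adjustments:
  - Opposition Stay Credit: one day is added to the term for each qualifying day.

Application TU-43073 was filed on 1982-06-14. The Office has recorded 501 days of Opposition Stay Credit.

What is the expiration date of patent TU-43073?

2008-10-27

Base term: filing date + 25 years → 14 June 2007.
Opposition Stay Credit: +501 days → 27 October 2008.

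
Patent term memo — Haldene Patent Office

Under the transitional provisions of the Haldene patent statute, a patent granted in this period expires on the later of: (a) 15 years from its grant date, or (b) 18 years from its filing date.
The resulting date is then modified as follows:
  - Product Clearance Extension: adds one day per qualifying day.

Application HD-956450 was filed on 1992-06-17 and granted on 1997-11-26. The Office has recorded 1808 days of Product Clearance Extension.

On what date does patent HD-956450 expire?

(a) grant + 15 years → 26 November 2012.
(b) filing + 18 years → 17 June 2010.
Later of the two: 26 November 2012.
Product Clearance Extension: +1808 days → 8 November 2017.

2017-11-08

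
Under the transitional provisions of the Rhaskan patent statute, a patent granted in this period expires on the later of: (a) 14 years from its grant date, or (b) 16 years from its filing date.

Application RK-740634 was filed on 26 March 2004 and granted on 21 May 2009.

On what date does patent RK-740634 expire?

(a) grant + 14 years → 21 May 2023.
(b) filing + 16 years → 26 March 2020.
Later of the two: 21 May 2023.

2023-05-21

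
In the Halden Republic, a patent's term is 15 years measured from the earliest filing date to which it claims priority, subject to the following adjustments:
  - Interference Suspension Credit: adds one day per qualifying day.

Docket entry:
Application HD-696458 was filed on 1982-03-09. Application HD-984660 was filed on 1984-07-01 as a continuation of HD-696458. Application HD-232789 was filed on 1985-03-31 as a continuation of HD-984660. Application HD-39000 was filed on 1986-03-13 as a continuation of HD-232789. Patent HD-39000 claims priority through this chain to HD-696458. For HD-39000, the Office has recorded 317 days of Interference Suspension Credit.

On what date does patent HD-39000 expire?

Earliest priority filing: 9 March 1982.
Base term: 9 March 1982 + 15 years → 9 March 1997.
Interference Suspension Credit: +317 days → 20 January 1998.

1998-01-20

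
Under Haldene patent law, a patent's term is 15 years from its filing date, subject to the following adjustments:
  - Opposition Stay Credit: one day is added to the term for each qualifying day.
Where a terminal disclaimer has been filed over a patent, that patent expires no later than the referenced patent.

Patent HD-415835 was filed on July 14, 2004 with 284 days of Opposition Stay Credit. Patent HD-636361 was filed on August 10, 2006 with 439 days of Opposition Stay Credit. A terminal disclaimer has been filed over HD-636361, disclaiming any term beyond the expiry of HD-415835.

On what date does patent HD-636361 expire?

Natural term of HD-636361:
  Base: filing + 15 years → 10 August 2021.
  Opposition Stay Credit: +439 days → 23 October 2022.
Expiry of referenced patent HD-415835:
  Base: filing + 15 years → 14 July 2019.
  Opposition Stay Credit: +284 days → 23 April 2020.
Terminal disclaimer: HD-636361 expires on the earlier of 23 October 2022 and 23 April 2020.

2020-04-23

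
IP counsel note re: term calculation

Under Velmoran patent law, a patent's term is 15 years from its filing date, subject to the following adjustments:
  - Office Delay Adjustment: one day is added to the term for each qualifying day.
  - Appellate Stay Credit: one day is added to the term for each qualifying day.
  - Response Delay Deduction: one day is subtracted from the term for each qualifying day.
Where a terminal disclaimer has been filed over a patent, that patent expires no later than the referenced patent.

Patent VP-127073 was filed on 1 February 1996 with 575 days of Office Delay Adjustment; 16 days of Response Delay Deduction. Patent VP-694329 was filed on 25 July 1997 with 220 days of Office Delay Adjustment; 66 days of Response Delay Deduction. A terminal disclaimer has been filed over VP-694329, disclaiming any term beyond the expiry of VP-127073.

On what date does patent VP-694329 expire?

Natural term of VP-694329:
  Base: filing + 15 years → 25 July 2012.
  Office Delay Adjustment: +220 days → 2 March 2013.
  Response Delay Deduction: −66 days → 26 December 2012.
Expiry of referenced patent VP-127073:
  Base: filing + 15 years → 1 February 2011.
  Office Delay Adjustment: +575 days → 29 August 2012.
  Response Delay Deduction: −16 days → 13 August 2012.
Terminal disclaimer: VP-694329 expires on the earlier of 26 December 2012 and 13 August 2012.

August 13, 2012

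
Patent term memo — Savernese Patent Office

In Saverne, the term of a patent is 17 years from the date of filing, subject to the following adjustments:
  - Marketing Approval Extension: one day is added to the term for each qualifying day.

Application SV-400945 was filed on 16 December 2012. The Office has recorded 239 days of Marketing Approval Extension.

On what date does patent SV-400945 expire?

Base term: filing date + 17 years → 16 December 2029.
Marketing Approval Extension: +239 days → 12 August 2030.

2030-08-12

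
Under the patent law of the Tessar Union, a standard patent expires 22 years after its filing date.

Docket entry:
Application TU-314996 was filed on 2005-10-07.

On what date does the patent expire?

Filing date + 22 years → 7 October 2027.

October 7, 2027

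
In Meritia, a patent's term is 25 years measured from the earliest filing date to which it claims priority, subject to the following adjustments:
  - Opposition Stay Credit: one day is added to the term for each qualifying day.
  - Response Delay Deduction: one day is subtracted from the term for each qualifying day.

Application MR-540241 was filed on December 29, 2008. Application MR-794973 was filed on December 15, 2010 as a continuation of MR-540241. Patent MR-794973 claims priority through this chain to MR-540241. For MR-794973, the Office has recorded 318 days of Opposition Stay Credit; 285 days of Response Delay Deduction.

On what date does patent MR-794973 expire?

2034-01-31

Earliest priority filing: 29 December 2008.
Base term: 29 December 2008 + 25 years → 29 December 2033.
Opposition Stay Credit: +318 days → 12 November 2034.
Response Delay Deduction: −285 days → 31 January 2034.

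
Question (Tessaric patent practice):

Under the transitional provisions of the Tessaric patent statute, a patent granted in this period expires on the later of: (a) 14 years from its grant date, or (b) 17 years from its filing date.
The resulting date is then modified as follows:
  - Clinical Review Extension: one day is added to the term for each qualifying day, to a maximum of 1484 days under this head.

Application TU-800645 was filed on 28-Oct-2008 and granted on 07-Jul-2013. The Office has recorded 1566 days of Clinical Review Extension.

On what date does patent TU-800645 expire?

July 30, 2031

(a) grant + 14 years → 7 July 2027.
(b) filing + 17 years → 28 October 2025.
Later of the two: 7 July 2027.
Clinical Review Extension: 1566 days claimed exceeds the 1484-day cap, so +1484 days → 30 July 2031.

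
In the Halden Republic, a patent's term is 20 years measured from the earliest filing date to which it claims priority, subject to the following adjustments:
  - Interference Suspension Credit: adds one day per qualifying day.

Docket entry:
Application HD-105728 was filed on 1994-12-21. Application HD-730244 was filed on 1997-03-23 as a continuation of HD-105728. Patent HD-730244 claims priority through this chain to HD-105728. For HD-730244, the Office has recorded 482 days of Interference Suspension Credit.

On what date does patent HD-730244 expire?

Earliest priority filing: 21 December 1994.
Base term: 21 December 1994 + 20 years → 21 December 2014.
Interference Suspension Credit: +482 days → 16 April 2016.

April 16, 2016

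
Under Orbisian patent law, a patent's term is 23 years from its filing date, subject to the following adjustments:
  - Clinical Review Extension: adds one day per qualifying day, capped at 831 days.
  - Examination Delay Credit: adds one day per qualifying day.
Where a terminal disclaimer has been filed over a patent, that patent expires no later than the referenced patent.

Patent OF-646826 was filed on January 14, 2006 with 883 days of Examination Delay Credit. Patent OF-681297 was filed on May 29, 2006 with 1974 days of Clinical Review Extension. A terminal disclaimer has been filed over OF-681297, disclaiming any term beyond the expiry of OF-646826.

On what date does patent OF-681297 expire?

June 16, 2031

Natural term of OF-681297:
  Base: filing + 23 years → 29 May 2029.
  Clinical Review Extension: 1974 days claimed exceeds the 831-day cap, so +831 days → 7 September 2031.
Expiry of referenced patent OF-646826:
  Base: filing + 23 years → 14 January 2029.
  Examination Delay Credit: +883 days → 16 June 2031.
Terminal disclaimer: OF-681297 expires on the earlier of 7 September 2031 and 16 June 2031.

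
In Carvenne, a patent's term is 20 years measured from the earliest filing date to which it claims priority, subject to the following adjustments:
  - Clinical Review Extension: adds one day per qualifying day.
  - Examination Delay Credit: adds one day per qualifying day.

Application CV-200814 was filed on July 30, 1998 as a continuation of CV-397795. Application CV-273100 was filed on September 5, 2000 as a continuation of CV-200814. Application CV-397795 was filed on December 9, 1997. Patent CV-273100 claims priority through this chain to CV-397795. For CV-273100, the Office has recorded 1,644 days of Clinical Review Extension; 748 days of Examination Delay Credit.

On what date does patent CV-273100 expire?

June 27, 2024

Earliest priority filing: 9 December 1997.
Base term: 9 December 1997 + 20 years → 9 December 2017.
Clinical Review Extension: +1644 days → 10 June 2022.
Examination Delay Credit: +748 days → 27 June 2024.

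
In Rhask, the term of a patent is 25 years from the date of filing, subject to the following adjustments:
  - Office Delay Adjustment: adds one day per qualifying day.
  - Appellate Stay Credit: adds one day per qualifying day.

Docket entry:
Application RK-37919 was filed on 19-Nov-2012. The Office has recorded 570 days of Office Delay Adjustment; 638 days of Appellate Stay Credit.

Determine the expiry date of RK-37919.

Base term: filing date + 25 years → 19 November 2037.
Office Delay Adjustment: +570 days → 12 June 2039.
Appellate Stay Credit: +638 days → 11 March 2041.

2041-03-11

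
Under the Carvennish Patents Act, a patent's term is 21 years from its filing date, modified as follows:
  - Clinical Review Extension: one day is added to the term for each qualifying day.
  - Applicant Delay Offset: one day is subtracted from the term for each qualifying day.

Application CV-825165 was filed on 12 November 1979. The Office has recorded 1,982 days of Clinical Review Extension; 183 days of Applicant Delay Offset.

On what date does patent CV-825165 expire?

Base term: filing date + 21 years → 12 November 2000.
Clinical Review Extension: +1982 days → 17 April 2006.
Applicant Delay Offset: −183 days → 16 October 2005.

2005-10-16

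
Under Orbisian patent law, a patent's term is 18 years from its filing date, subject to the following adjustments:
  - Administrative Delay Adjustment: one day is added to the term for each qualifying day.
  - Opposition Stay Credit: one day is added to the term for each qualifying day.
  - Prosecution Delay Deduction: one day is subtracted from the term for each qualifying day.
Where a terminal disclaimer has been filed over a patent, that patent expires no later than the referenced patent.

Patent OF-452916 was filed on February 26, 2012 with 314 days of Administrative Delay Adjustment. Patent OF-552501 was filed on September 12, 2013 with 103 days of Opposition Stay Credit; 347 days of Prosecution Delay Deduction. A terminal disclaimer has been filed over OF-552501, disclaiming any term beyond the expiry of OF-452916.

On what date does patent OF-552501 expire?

Natural term of OF-552501:
  Base: filing + 18 years → 12 September 2031.
  Opposition Stay Credit: +103 days → 24 December 2031.
  Prosecution Delay Deduction: −347 days → 11 January 2031.
Expiry of referenced patent OF-452916:
  Base: filing + 18 years → 26 February 2030.
  Administrative Delay Adjustment: +314 days → 6 January 2031.
Terminal disclaimer: OF-552501 expires on the earlier of 11 January 2031 and 6 January 2031.

January 6, 2031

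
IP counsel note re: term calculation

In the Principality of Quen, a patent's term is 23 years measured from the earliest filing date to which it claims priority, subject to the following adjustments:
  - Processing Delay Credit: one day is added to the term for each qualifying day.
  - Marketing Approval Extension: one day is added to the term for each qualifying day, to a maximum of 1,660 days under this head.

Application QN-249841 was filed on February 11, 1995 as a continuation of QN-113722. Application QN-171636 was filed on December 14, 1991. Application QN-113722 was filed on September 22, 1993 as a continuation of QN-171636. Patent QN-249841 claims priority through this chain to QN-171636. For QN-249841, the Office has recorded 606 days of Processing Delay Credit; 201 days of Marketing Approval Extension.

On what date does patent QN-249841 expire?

Earliest priority filing: 14 December 1991.
Base term: 14 December 1991 + 23 years → 14 December 2014.
Processing Delay Credit: +606 days → 11 August 2016.
Marketing Approval Extension: 201 days (within the 1660-day cap) → +201 days → 28 February 2017.

February 28, 2017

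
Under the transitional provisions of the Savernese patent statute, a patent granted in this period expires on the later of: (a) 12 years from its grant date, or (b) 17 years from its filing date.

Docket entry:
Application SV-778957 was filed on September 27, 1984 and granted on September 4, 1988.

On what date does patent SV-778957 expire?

2001-09-27

(a) grant + 12 years → 4 September 2000.
(b) filing + 17 years → 27 September 2001.
Later of the two: 27 September 2001.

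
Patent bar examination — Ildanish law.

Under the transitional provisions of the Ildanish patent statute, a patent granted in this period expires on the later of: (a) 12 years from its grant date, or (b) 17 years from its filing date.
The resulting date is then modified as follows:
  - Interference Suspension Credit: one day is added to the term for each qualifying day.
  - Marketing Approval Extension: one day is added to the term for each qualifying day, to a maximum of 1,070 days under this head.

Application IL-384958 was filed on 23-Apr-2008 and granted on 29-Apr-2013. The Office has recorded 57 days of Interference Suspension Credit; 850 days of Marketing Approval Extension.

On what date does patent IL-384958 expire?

(a) grant + 12 years → 29 April 2025.
(b) filing + 17 years → 23 April 2025.
Later of the two: 29 April 2025.
Interference Suspension Credit: +57 days → 25 June 2025.
Marketing Approval Extension: 850 days (within the 1070-day cap) → +850 days → 23 October 2027.

2027-10-23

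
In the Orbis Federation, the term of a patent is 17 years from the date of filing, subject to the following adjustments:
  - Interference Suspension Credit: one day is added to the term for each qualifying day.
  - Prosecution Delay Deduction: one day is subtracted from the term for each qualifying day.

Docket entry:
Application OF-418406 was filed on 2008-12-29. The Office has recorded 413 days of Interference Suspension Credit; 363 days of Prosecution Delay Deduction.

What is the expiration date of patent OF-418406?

February 17, 2026

Base term: filing date + 17 years → 29 December 2025.
Interference Suspension Credit: +413 days → 15 February 2027.
Prosecution Delay Deduction: −363 days → 17 February 2026.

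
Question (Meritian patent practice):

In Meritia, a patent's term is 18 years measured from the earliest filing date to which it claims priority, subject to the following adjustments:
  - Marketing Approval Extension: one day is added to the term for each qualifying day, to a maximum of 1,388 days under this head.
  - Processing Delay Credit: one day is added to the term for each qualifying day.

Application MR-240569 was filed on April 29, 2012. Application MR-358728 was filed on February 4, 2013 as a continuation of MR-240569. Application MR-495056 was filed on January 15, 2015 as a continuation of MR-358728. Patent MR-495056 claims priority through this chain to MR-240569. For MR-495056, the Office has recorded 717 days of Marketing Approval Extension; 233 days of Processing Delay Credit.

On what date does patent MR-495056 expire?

December 4, 2032

Earliest priority filing: 29 April 2012.
Base term: 29 April 2012 + 18 years → 29 April 2030.
Marketing Approval Extension: 717 days (within the 1388-day cap) → +717 days → 15 April 2032.
Processing Delay Credit: +233 days → 4 December 2032.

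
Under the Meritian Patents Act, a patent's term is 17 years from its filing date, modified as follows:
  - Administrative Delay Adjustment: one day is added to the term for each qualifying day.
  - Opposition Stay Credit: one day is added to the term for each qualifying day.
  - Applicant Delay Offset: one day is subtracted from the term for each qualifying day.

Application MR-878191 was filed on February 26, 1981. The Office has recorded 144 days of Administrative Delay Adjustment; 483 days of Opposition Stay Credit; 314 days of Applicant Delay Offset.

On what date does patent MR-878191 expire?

Base term: filing date + 17 years → 26 February 1998.
Administrative Delay Adjustment: +144 days → 20 July 1998.
Opposition Stay Credit: +483 days → 15 November 1999.
Applicant Delay Offset: −314 days → 5 January 1999.

January 5, 1999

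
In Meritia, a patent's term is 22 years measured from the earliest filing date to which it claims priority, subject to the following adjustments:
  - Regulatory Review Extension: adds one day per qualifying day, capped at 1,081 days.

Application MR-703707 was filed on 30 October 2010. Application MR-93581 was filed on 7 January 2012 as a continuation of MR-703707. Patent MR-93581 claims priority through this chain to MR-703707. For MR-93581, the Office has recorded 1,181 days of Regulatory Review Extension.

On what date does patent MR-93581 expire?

Earliest priority filing: 30 October 2010.
Base term: 30 October 2010 + 22 years → 30 October 2032.
Regulatory Review Extension: 1181 days claimed exceeds the 1081-day cap, so +1081 days → 16 October 2035.

2035-10-16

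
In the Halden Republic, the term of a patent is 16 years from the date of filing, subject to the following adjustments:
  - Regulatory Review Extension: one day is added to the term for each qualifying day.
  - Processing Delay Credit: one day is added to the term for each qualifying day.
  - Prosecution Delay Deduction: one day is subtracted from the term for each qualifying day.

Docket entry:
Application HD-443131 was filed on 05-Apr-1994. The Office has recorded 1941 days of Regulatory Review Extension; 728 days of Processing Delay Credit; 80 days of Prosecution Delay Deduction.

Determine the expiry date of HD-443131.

May 7, 2017

Base term: filing date + 16 years → 5 April 2010.
Regulatory Review Extension: +1941 days → 29 July 2015.
Processing Delay Credit: +728 days → 26 July 2017.
Prosecution Delay Deduction: −80 days → 7 May 2017.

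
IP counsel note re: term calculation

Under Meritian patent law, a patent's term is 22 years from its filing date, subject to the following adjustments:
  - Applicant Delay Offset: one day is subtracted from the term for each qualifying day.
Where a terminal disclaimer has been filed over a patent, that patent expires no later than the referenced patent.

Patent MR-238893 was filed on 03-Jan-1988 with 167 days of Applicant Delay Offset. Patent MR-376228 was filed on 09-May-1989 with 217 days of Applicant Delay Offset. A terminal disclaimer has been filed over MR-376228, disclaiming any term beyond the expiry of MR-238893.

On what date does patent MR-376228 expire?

2009-07-20

Natural term of MR-376228:
  Base: filing + 22 years → 9 May 2011.
  Applicant Delay Offset: −217 days → 4 October 2010.
Expiry of referenced patent MR-238893:
  Base: filing + 22 years → 3 January 2010.
  Applicant Delay Offset: −167 days → 20 July 2009.
Terminal disclaimer: MR-376228 expires on the earlier of 4 October 2010 and 20 July 2009.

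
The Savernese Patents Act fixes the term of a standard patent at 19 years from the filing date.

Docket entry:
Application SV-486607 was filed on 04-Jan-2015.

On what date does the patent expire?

January 4, 2034

Filing date + 19 years → 4 January 2034.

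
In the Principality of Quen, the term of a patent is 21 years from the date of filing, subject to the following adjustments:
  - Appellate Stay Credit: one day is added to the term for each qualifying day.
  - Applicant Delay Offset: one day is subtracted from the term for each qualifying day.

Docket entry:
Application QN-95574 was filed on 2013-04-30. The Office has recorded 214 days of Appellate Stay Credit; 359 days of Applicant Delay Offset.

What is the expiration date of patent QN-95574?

Base term: filing date + 21 years → 30 April 2034.
Appellate Stay Credit: +214 days → 30 November 2034.
Applicant Delay Offset: −359 days → 6 December 2033.

December 6, 2033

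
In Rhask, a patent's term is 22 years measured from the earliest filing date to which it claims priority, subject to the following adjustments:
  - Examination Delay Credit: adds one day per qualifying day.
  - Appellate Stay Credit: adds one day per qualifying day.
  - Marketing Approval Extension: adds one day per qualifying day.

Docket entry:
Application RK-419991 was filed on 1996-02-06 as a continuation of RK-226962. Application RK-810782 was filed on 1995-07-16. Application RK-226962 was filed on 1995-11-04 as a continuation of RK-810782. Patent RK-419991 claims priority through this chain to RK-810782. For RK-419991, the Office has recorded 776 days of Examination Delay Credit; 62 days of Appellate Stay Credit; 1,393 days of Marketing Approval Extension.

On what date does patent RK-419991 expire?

August 25, 2023

Earliest priority filing: 16 July 1995.
Base term: 16 July 1995 + 22 years → 16 July 2017.
Examination Delay Credit: +776 days → 31 August 2019.
Appellate Stay Credit: +62 days → 1 November 2019.
Marketing Approval Extension: +1393 days → 25 August 2023.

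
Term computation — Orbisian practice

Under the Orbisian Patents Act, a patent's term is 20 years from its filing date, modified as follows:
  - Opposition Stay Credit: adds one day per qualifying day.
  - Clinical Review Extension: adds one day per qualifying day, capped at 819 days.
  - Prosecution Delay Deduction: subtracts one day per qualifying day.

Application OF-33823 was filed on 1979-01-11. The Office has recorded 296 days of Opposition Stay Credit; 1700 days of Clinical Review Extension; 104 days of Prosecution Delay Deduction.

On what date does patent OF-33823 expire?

2001-10-18

Base term: filing date + 20 years → 11 January 1999.
Opposition Stay Credit: +296 days → 3 November 1999.
Clinical Review Extension: 1700 days claimed exceeds the 819-day cap, so +819 days → 30 January 2002.
Prosecution Delay Deduction: −104 days → 18 October 2001.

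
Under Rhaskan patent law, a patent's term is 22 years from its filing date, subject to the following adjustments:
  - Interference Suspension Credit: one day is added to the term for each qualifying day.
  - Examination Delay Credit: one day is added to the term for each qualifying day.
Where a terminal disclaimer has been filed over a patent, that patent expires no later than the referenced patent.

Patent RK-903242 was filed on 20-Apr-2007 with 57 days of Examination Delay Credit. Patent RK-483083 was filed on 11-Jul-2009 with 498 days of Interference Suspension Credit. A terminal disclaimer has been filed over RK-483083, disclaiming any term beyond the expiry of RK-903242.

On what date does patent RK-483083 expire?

Natural term of RK-483083:
  Base: filing + 22 years → 11 July 2031.
  Interference Suspension Credit: +498 days → 20 November 2032.
Expiry of referenced patent RK-903242:
  Base: filing + 22 years → 20 April 2029.
  Examination Delay Credit: +57 days → 16 June 2029.
Terminal disclaimer: RK-483083 expires on the earlier of 20 November 2032 and 16 June 2029.

June 16, 2029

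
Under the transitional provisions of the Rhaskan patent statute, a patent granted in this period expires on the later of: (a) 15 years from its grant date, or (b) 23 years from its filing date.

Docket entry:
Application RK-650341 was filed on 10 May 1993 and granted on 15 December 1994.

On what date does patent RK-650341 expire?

(a) grant + 15 years → 15 December 2009.
(b) filing + 23 years → 10 May 2016.
Later of the two: 10 May 2016.

2016-05-10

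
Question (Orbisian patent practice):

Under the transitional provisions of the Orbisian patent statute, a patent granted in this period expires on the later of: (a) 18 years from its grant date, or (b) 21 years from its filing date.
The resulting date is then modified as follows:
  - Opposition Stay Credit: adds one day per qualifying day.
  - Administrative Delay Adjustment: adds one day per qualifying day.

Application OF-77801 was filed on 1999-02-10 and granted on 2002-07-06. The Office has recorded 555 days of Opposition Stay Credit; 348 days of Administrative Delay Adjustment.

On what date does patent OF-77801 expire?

December 26, 2022

(a) grant + 18 years → 6 July 2020.
(b) filing + 21 years → 10 February 2020.
Later of the two: 6 July 2020.
Opposition Stay Credit: +555 days → 12 January 2022.
Administrative Delay Adjustment: +348 days → 26 December 2022.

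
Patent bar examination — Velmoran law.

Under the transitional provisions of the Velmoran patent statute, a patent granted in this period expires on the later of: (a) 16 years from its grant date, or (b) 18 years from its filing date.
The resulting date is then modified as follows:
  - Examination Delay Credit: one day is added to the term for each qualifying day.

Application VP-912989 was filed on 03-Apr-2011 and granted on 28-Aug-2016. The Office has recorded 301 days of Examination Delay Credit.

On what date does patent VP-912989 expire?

2033-06-25

(a) grant + 16 years → 28 August 2032.
(b) filing + 18 years → 3 April 2029.
Later of the two: 28 August 2032.
Examination Delay Credit: +301 days → 25 June 2033.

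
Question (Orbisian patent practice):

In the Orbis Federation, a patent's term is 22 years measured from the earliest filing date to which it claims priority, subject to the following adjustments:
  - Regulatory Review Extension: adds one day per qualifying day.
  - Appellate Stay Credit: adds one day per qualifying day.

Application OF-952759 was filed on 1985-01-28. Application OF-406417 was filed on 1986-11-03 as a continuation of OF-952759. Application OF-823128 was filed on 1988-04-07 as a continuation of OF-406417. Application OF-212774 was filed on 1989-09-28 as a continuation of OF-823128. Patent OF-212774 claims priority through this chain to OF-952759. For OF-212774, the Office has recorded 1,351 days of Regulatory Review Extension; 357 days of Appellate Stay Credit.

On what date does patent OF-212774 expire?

Earliest priority filing: 28 January 1985.
Base term: 28 January 1985 + 22 years → 28 January 2007.
Regulatory Review Extension: +1351 days → 10 October 2010.
Appellate Stay Credit: +357 days → 2 October 2011.

October 2, 2011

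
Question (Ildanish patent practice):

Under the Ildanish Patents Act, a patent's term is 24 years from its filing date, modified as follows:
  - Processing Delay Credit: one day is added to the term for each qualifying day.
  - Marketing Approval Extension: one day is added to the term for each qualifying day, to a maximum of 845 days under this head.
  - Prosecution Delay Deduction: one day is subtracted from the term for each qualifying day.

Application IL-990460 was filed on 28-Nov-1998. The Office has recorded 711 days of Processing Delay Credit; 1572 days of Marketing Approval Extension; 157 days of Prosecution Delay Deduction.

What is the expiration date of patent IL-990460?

Base term: filing date + 24 years → 28 November 2022.
Processing Delay Credit: +711 days → 8 November 2024.
Marketing Approval Extension: 1572 days claimed exceeds the 845-day cap, so +845 days → 3 March 2027.
Prosecution Delay Deduction: −157 days → 27 September 2026.

September 27, 2026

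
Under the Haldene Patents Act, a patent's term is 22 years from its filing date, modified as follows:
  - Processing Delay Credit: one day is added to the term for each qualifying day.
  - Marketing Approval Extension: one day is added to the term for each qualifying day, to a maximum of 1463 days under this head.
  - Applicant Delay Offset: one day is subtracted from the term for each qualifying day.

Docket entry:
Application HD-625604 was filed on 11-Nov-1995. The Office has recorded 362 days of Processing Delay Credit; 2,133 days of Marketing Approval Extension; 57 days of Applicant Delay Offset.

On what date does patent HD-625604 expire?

September 14, 2022

Base term: filing date + 22 years → 11 November 2017.
Processing Delay Credit: +362 days → 8 November 2018.
Marketing Approval Extension: 2133 days claimed exceeds the 1463-day cap, so +1463 days → 10 November 2022.
Applicant Delay Offset: −57 days → 14 September 2022.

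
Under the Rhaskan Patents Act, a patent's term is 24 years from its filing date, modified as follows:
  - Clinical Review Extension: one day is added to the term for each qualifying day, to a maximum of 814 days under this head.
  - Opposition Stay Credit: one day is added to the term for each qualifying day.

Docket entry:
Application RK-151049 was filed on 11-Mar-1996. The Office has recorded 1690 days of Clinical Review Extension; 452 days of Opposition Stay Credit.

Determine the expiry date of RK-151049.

August 29, 2023

Base term: filing date + 24 years → 11 March 2020.
Clinical Review Extension: 1690 days claimed exceeds the 814-day cap, so +814 days → 3 June 2022.
Opposition Stay Credit: +452 days → 29 August 2023.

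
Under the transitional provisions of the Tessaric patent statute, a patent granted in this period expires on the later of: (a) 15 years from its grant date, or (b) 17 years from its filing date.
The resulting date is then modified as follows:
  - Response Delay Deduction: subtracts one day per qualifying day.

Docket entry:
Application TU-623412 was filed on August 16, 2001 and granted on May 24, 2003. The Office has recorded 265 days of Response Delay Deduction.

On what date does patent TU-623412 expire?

November 24, 2017

(a) grant + 15 years → 24 May 2018.
(b) filing + 17 years → 16 August 2018.
Later of the two: 16 August 2018.
Response Delay Deduction: −265 days → 24 November 2017.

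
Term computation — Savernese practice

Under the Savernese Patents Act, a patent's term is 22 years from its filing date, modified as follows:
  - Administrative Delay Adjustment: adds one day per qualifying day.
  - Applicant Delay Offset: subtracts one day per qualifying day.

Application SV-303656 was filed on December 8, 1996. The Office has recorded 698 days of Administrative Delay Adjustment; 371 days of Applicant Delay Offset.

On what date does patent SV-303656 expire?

2019-10-31

Base term: filing date + 22 years → 8 December 2018.
Administrative Delay Adjustment: +698 days → 5 November 2020.
Applicant Delay Offset: −371 days → 31 October 2019.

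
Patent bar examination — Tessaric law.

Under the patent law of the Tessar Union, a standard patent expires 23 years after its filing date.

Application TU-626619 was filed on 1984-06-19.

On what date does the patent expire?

Filing date + 23 years → 19 June 2007.

2007-06-19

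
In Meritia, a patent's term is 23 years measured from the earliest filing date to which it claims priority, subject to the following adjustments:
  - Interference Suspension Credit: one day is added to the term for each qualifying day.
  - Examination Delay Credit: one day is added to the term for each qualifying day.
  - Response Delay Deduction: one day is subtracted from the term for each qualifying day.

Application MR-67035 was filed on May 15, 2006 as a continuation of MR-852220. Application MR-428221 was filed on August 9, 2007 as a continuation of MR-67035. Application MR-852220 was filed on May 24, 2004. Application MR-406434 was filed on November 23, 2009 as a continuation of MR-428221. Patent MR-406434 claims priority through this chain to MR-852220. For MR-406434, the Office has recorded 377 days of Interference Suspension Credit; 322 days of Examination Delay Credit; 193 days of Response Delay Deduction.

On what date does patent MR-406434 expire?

Earliest priority filing: 24 May 2004.
Base term: 24 May 2004 + 23 years → 24 May 2027.
Interference Suspension Credit: +377 days → 4 June 2028.
Examination Delay Credit: +322 days → 22 April 2029.
Response Delay Deduction: −193 days → 11 October 2028.

2028-10-11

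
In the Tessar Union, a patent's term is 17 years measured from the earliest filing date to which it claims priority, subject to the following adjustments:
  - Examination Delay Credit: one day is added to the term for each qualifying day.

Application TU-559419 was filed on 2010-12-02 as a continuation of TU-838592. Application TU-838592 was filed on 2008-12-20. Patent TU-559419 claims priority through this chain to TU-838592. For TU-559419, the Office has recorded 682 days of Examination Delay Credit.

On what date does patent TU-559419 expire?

Earliest priority filing: 20 December 2008.
Base term: 20 December 2008 + 17 years → 20 December 2025.
Examination Delay Credit: +682 days → 2 November 2027.

2027-11-02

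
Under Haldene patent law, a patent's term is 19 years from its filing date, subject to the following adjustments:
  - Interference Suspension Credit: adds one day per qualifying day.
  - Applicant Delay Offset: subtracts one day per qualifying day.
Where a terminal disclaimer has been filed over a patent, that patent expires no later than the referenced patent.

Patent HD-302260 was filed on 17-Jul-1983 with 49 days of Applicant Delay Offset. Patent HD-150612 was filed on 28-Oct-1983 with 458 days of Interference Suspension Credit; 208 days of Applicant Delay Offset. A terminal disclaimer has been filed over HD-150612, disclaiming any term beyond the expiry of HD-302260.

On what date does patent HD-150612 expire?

2002-05-29

Natural term of HD-150612:
  Base: filing + 19 years → 28 October 2002.
  Interference Suspension Credit: +458 days → 29 January 2004.
  Applicant Delay Offset: −208 days → 5 July 2003.
Expiry of referenced patent HD-302260:
  Base: filing + 19 years → 17 July 2002.
  Applicant Delay Offset: −49 days → 29 May 2002.
Terminal disclaimer: HD-150612 expires on the earlier of 5 July 2003 and 29 May 2002.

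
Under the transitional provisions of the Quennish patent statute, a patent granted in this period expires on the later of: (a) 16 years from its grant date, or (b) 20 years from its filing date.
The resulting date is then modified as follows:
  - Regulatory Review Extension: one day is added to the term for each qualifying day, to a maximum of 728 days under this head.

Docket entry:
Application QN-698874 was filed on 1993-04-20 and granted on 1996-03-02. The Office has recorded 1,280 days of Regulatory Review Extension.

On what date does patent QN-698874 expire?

April 18, 2015

(a) grant + 16 years → 2 March 2012.
(b) filing + 20 years → 20 April 2013.
Later of the two: 20 April 2013.
Regulatory Review Extension: 1280 days claimed exceeds the 728-day cap, so +728 days → 18 April 2015.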